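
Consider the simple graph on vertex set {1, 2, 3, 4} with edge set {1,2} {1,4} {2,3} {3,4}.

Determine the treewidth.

A width-2 tree decomposition is:
Bags: B1 = {1, 2, 4}  B2 = {2, 3, 4}
Tree: B1–B2
Each bag holds 3 vertices, so the decomposition has width 2, which upper-bounds the treewidth. Since 4–1–2–3–4 is a cycle in G, G is not acyclic. Forests are exactly the graphs of treewidth ≤ 1, so tw(G) ≥ 2. Combining the bounds, tw(G) = 2.

2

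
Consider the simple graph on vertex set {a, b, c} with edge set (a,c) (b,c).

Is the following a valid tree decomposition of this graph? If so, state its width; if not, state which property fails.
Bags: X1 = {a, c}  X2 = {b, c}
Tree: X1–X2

Vertex coverage: the bags together contain {a, b, c}, the full vertex set. Edge coverage: each edge of G has both endpoints in at least one bag. Running intersection: for every vertex, the bags containing it form a connected subtree. All three properties hold, so this is a valid tree decomposition of width max|bag| − 1 = 1, and hence tw(G) ≤ 1.

Yes; width 1.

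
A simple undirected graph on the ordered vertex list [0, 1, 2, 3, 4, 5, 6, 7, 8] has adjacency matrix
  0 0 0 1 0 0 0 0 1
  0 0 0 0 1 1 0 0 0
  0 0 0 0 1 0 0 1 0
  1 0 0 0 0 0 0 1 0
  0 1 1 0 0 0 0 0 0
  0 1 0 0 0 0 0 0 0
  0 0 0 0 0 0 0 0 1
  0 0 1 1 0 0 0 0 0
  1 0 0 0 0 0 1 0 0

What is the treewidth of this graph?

A width-1 tree decomposition is:
Bags: B1 = {6, 8}  B2 = {0, 8}  B3 = {0, 3}  B4 = {3, 7}  B5 = {2, 7}  B6 = {2, 4}  B7 = {1, 4}  B8 = {1, 5}
Tree: B1–B2, B2–B3, B3–B4, B4–B5, B5–B6, B6–B7, B7–B8
Each bag holds 2 vertices, so the decomposition has width 1, which upper-bounds the treewidth. Since G has at least one edge (e.g. 6–8), it is not an edgeless graph, so tw(G) ≥ 1. Therefore the treewidth is 1.

1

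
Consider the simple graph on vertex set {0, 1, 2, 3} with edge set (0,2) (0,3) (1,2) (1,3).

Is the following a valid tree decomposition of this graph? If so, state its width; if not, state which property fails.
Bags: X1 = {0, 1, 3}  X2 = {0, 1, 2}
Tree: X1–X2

Yes; width 2.

Every vertex of G appears in some bag (union = {0, 1, 2, 3}); every edge is covered by a bag; and for each vertex v the set of bags containing v is connected in the bag tree. The decomposition is therefore valid. The largest bag has 3 vertices, so the width is 2.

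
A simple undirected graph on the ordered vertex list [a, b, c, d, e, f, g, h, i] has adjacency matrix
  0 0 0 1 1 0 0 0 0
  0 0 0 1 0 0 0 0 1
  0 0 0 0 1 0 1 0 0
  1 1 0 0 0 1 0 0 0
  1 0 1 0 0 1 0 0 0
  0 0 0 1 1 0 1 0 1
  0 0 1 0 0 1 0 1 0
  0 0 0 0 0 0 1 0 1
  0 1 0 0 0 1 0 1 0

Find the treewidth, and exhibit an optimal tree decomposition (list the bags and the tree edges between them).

Every bag has size at most 4, so the width is 4 − 1 = 3 and tw(G) ≤ 3. For the lower bound: the 4 vertex sets {b,h,i}, {d}, {f}, {a,c,e,g} are disjoint, each induces a connected subgraph, and every pair is joined by at least one edge of G. Contracting each set to a single vertex therefore yields K_{4} as a minor, and since treewidth is minor-monotone, tw(G) ≥ tw(K_{4}) = 3. Hence tw(G) = 3 exactly.

Treewidth 3.
One optimal decomposition is:
Bags: B1 = {b, d, h, i}  B2 = {d, f, h, i}  B3 = {d, f, g, h}  B4 = {a, d, f, g}  B5 = {a, e, f, g}  B6 = {a, c, e, g}
Tree: B1–B2, B2–B3, B3–B4, B4–B5, B5–B6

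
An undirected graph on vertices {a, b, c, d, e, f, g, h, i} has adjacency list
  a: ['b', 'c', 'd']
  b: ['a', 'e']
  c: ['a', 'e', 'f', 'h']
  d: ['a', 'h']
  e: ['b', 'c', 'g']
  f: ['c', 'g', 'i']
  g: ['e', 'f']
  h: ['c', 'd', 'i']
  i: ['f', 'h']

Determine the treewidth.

3

A width-3 tree decomposition is:
Bags: B1 = {a, b, d, h}  B2 = {a, b, c, h}  B3 = {b, c, e, h}  B4 = {c, e, h, i}  B5 = {c, e, f, i}  B6 = {e, f, g, i}
Tree: B1–B2, B2–B3, B3–B4, B4–B5, B5–B6
Every bag has size at most 4, so the width is 4 − 1 = 3 and tw(G) ≤ 3. For the lower bound: the 4 vertex sets {a,b,d}, {h}, {c}, {e,f,g,i} are disjoint, each induces a connected subgraph, and every pair is joined by at least one edge of G. Contracting each set to a single vertex therefore yields K_{4} as a minor, and since treewidth is minor-monotone, tw(G) ≥ tw(K_{4}) = 3. Therefore the treewidth is 3.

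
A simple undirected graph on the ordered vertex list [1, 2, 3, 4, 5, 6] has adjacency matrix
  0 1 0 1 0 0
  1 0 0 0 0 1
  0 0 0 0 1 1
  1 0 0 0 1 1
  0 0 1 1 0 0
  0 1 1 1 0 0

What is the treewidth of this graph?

A width-2 tree decomposition is:
Bags: B1 = {1, 2, 4}  B2 = {2, 4, 6}  B3 = {4, 5, 6}  B4 = {3, 5, 6}
Tree: B1–B2, B2–B3, B3–B4
Every bag has size at most 3, so the width is 3 − 1 = 2 and tw(G) ≤ 2. Since 1–2–6–4–1 is a cycle in G, G is not acyclic. Forests are exactly the graphs of treewidth ≤ 1, so tw(G) ≥ 2. The upper and lower bounds meet at 2, so that is the treewidth.

2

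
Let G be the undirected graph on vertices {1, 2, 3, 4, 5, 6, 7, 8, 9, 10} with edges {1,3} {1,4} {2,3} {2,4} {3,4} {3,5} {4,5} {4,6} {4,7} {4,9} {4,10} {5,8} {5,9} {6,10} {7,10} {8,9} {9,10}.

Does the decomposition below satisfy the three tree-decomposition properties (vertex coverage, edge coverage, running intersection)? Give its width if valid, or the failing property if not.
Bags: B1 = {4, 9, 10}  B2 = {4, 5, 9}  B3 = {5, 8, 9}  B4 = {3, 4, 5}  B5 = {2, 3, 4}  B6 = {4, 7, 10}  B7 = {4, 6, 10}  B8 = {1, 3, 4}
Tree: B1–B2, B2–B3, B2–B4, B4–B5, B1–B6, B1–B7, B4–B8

Yes; width 2.

Checking the three conditions: (i) the bags cover all of {1, 2, 3, 4, 5, 6, 7, 8, 9, 10}; (ii) for each edge, some bag contains both endpoints; (iii) the bags containing any fixed vertex form a subtree. All hold, so the decomposition is valid with width 3 − 1 = 2.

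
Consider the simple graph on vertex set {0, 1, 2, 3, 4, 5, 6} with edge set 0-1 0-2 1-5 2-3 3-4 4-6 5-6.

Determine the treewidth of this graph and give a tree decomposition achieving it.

Treewidth 2.
One such decomposition:
Bags: B1 = {0, 1, 2}  B2 = {1, 2, 3}  B3 = {1, 3, 4}  B4 = {1, 4, 6}  B5 = {1, 5, 6}
Tree: B1–B2, B2–B3, B3–B4, B4–B5

Each bag holds 3 vertices, so the decomposition has width 2, which upper-bounds the treewidth. Since 1–0–2–3–4–6–5–1 is a cycle in G, G is not acyclic. Forests are exactly the graphs of treewidth ≤ 1, so tw(G) ≥ 2. Hence tw(G) = 2 exactly.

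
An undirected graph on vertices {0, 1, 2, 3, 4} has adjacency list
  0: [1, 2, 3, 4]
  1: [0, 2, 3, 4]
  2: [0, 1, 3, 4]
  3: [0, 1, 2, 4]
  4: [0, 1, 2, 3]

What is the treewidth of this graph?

A width-4 tree decomposition is:
Bags: B1 = {0, 1, 2, 3, 4}
Tree: (single bag)
With just one bag of size 5, the width is 5 − 1 = 4, so tw(G) ≤ 4. Conversely, {0, 1, 2, 3, 4} is a clique of size 5, and the vertices of any clique must share a bag in every tree decomposition; so some bag has ≥ 5 vertices and tw(G) ≥ 4. Combining the bounds, tw(G) = 4.

4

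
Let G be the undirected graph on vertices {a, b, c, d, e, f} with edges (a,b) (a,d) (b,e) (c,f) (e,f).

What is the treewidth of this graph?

A width-1 tree decomposition is:
Bags: B1 = {a, d}  B2 = {a, b}  B3 = {b, e}  B4 = {e, f}  B5 = {c, f}
Tree: B1–B2, B2–B3, B3–B4, B4–B5
The largest bag has 2 vertices, giving width 1; this decomposition certifies tw(G) ≤ 1. Since G has at least one edge (e.g. d–a), it is not an edgeless graph, so tw(G) ≥ 1. The upper and lower bounds meet at 1, so that is the treewidth.

1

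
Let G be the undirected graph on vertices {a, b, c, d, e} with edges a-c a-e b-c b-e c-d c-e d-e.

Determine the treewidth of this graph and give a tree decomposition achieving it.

Treewidth 2.
One optimal decomposition is:
Bags: B1 = {b, c, e}  B2 = {c, d, e}  B3 = {a, c, e}
Tree: B1–B2, B2–B3

Each bag holds 3 vertices, so the decomposition has width 2, which upper-bounds the treewidth. For the lower bound, the 3 vertices {c, d, e} are pairwise adjacent, and any tree decomposition puts a clique entirely inside one bag — forcing width ≥ 2. The upper and lower bounds meet at 2, so that is the treewidth.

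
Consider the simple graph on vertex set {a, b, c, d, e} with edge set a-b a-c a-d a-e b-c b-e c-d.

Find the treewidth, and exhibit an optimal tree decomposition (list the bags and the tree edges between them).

Each bag holds 3 vertices, so the decomposition has width 2, which upper-bounds the treewidth. For the lower bound, the 3 vertices {a, b, e} are pairwise adjacent, and any tree decomposition puts a clique entirely inside one bag — forcing width ≥ 2. Therefore the treewidth is 2.

Treewidth 2.
Bags: B1 = {a, c, d}  B2 = {a, b, c}  B3 = {a, b, e}
Tree: B1–B2, B2–B3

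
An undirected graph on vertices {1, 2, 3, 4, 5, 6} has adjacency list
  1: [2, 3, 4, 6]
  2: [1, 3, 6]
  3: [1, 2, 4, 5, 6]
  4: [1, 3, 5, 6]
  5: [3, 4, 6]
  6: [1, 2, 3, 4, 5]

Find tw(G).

A width-3 tree decomposition is:
Bags: B1 = {3, 4, 5, 6}  B2 = {1, 3, 4, 6}  B3 = {1, 2, 3, 6}
Tree: B1–B2, B2–B3
Each bag holds 4 vertices, so the decomposition has width 3, which upper-bounds the treewidth. For the lower bound, the 4 vertices {1, 2, 3, 6} are pairwise adjacent, and any tree decomposition puts a clique entirely inside one bag — forcing width ≥ 3. Therefore the treewidth is 3.

3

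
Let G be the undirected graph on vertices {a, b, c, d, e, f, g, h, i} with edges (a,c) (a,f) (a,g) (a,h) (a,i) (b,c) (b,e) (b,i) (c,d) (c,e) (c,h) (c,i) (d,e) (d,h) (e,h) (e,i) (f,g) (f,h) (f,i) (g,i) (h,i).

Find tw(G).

3

A width-3 tree decomposition is:
Bags: B1 = {a, f, h, i}  B2 = {a, c, h, i}  B3 = {a, f, g, i}  B4 = {c, e, h, i}  B5 = {c, d, e, h}  B6 = {b, c, e, i}
Tree: B1–B2, B1–B3, B2–B4, B4–B5, B4–B6
Every bag has size at most 4, so the width is 4 − 1 = 3 and tw(G) ≤ 3. On the other hand G contains the 4-clique {c, d, e, h}. A clique must lie in a single bag of any decomposition, so no decomposition can have width below 3. The upper and lower bounds meet at 3, so that is the treewidth.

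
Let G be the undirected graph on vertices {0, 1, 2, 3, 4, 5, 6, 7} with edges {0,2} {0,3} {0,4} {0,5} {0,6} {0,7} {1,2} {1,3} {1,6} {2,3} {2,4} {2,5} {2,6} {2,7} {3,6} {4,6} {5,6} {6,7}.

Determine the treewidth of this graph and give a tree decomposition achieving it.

Every bag has size at most 4, so the width is 4 − 1 = 3 and tw(G) ≤ 3. Conversely, {0, 2, 3, 6} is a clique of size 4, and the vertices of any clique must share a bag in every tree decomposition; so some bag has ≥ 4 vertices and tw(G) ≥ 3. Hence tw(G) = 3 exactly.

Treewidth 3.
One such decomposition:
Bags: B1 = {0, 2, 4, 6}  B2 = {0, 2, 3, 6}  B3 = {1, 2, 3, 6}  B4 = {0, 2, 6, 7}  B5 = {0, 2, 5, 6}
Tree: B1–B2, B2–B3, B1–B4, B2–B5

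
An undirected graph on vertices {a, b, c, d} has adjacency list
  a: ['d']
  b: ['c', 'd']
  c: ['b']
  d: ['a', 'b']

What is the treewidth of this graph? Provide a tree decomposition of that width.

Every bag has size at most 2, so the width is 2 − 1 = 1 and tw(G) ≤ 1. G has an edge, so its treewidth is at least 1. Combining the bounds, tw(G) = 1.

Treewidth 1.
One optimal decomposition is:
Bags: B1 = {a, d}  B2 = {b, d}  B3 = {b, c}
Tree: B1–B2, B2–B3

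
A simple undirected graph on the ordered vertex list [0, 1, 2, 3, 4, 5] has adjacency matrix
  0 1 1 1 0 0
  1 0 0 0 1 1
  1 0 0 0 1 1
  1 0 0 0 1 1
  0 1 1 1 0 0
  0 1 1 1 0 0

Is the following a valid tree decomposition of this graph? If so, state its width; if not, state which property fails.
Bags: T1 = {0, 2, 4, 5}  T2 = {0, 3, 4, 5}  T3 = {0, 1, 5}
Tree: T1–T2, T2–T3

A tree decomposition must satisfy three properties: every vertex lies in some bag; for every edge, both endpoints lie together in some bag; and for every vertex, the bags containing it form a connected subtree. Here edge (4,1) lies in no bag, so the decomposition is invalid.

No — edge (4,1) lies in no bag.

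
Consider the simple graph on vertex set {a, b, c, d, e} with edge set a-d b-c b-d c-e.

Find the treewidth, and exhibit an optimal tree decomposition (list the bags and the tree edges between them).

Each bag holds 2 vertices, so the decomposition has width 1, which upper-bounds the treewidth. Since G has at least one edge (e.g. a–d), it is not an edgeless graph, so tw(G) ≥ 1. The upper and lower bounds meet at 1, so that is the treewidth.

Treewidth 1.
One such decomposition:
Bags: B1 = {a, d}  B2 = {b, d}  B3 = {b, c}  B4 = {c, e}
Tree: B1–B2, B2–B3, B3–B4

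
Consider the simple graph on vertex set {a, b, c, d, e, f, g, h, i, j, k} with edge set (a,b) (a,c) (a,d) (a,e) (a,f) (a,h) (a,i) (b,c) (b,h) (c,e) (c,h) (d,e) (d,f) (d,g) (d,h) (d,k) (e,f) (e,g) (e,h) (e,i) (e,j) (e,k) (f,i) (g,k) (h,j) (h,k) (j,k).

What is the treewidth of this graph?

3

A width-3 tree decomposition is:
Bags: B1 = {a, c, e, h}  B2 = {a, b, c, h}  B3 = {a, d, e, h}  B4 = {a, d, e, f}  B5 = {d, e, h, k}  B6 = {a, e, f, i}  B7 = {e, h, j, k}  B8 = {d, e, g, k}
Tree: B1–B2, B1–B3, B3–B4, B3–B5, B4–B6, B5–B7, B5–B8
Each bag holds 4 vertices, so the decomposition has width 3, which upper-bounds the treewidth. For the lower bound, the 4 vertices {d, e, g, k} are pairwise adjacent, and any tree decomposition puts a clique entirely inside one bag — forcing width ≥ 3. Therefore the treewidth is 3.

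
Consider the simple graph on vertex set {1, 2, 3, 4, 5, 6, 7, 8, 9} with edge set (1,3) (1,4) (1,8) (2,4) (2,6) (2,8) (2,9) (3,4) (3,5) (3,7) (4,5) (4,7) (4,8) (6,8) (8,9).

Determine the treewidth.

2

A width-2 tree decomposition is:
Bags: B1 = {1, 4, 8}  B2 = {2, 4, 8}  B3 = {1, 3, 4}  B4 = {3, 4, 5}  B5 = {3, 4, 7}  B6 = {2, 6, 8}  B7 = {2, 8, 9}
Tree: B1–B2, B1–B3, B3–B4, B4–B5, B2–B6, B2–B7
The largest bag has 3 vertices, giving width 2; this decomposition certifies tw(G) ≤ 2. On the other hand G contains the 3-clique {2, 8, 9}. A clique must lie in a single bag of any decomposition, so no decomposition can have width below 2. The upper and lower bounds meet at 2, so that is the treewidth.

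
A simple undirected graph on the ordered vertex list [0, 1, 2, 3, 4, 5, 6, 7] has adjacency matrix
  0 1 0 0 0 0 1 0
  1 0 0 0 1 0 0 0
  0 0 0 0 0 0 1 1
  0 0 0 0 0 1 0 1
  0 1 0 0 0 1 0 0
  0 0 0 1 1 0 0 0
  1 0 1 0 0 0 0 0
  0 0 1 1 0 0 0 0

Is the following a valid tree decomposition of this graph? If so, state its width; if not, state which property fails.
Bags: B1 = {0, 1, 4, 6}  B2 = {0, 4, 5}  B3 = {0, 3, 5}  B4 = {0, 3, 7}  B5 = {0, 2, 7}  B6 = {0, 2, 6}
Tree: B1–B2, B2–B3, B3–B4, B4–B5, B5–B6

A tree decomposition must satisfy three properties: every vertex lies in some bag; for every edge, both endpoints lie together in some bag; and for every vertex, the bags containing it form a connected subtree. Here bags containing vertex 6 are not connected in the tree, so the decomposition is invalid.

No — bags containing vertex 6 are not connected in the tree.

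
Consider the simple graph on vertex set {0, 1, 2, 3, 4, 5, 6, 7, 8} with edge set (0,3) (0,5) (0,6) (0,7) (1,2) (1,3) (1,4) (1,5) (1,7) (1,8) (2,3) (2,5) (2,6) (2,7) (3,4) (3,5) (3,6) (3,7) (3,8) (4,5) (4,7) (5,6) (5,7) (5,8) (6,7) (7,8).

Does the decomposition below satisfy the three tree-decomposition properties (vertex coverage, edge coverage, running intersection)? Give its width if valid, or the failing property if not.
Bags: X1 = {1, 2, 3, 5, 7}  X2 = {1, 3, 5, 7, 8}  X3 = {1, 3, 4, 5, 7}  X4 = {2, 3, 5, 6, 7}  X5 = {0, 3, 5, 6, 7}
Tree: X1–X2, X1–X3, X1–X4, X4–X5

Every vertex of G appears in some bag (union = {0, 1, 2, 3, 4, 5, 6, 7, 8}); every edge is covered by a bag; and for each vertex v the set of bags containing v is connected in the bag tree. The decomposition is therefore valid. The largest bag has 5 vertices, so the width is 4.

Yes; width 4.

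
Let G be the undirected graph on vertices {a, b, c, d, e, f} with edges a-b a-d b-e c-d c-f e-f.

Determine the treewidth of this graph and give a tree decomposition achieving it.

Treewidth 2.
Bags: B1 = {a, b, d}  B2 = {b, d, e}  B3 = {d, e, f}  B4 = {c, d, f}
Tree: B1–B2, B2–B3, B3–B4

Every bag has size at most 3, so the width is 3 − 1 = 2 and tw(G) ≤ 2. Since d–a–b–e–f–c–d is a cycle in G, G is not acyclic. Forests are exactly the graphs of treewidth ≤ 1, so tw(G) ≥ 2. Combining the bounds, tw(G) = 2.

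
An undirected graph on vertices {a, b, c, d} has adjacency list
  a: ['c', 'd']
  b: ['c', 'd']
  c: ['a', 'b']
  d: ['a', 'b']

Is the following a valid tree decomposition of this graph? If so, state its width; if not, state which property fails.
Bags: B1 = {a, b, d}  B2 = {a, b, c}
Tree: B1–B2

Vertex coverage: the bags together contain {a, b, c, d}, the full vertex set. Edge coverage: each edge of G has both endpoints in at least one bag. Running intersection: for every vertex, the bags containing it form a connected subtree. All three properties hold, so this is a valid tree decomposition of width max|bag| − 1 = 2, and hence tw(G) ≤ 2.

Yes; width 2.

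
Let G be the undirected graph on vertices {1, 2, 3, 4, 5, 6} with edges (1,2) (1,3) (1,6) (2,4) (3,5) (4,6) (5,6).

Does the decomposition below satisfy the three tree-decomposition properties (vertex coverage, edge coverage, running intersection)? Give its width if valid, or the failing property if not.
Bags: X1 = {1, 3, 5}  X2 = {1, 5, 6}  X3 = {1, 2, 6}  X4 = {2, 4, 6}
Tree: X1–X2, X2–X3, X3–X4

Every vertex of G appears in some bag (union = {1, 2, 3, 4, 5, 6}); every edge is covered by a bag; and for each vertex v the set of bags containing v is connected in the bag tree. The decomposition is therefore valid. The largest bag has 3 vertices, so the width is 2.

Yes; width 2.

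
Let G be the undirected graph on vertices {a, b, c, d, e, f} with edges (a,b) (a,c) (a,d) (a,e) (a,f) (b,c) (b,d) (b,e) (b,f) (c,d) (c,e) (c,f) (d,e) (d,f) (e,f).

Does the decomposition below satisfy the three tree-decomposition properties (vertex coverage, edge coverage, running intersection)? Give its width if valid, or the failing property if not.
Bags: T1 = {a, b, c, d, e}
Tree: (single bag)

A tree decomposition must satisfy three properties: every vertex lies in some bag; for every edge, both endpoints lie together in some bag; and for every vertex, the bags containing it form a connected subtree. Here vertex f appears in no bag, so the decomposition is invalid.

No — vertex f appears in no bag.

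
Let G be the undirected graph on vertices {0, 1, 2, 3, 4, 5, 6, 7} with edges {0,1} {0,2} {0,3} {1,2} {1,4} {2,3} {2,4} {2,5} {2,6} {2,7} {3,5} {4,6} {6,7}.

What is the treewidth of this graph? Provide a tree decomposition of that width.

Treewidth 2.
One such decomposition:
Bags: B1 = {1, 2, 4}  B2 = {2, 4, 6}  B3 = {2, 6, 7}  B4 = {0, 1, 2}  B5 = {0, 2, 3}  B6 = {2, 3, 5}
Tree: B1–B2, B2–B3, B1–B4, B4–B5, B5–B6

Every bag has size at most 3, so the width is 3 − 1 = 2 and tw(G) ≤ 2. Conversely, {0, 1, 2} is a clique of size 3, and the vertices of any clique must share a bag in every tree decomposition; so some bag has ≥ 3 vertices and tw(G) ≥ 2. Hence tw(G) = 2 exactly.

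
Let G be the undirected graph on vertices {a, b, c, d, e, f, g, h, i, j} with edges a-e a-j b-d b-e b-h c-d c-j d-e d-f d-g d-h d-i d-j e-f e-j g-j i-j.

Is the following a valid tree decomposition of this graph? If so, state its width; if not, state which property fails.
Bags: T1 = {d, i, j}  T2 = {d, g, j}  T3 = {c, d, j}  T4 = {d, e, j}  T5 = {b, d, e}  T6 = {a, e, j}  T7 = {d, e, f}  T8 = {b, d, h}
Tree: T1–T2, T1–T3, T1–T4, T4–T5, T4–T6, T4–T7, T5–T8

Yes; width 2.

Checking the three conditions: (i) the bags cover all of {a, b, c, d, e, f, g, h, i, j}; (ii) for each edge, some bag contains both endpoints; (iii) the bags containing any fixed vertex form a subtree. All hold, so the decomposition is valid with width 3 − 1 = 2.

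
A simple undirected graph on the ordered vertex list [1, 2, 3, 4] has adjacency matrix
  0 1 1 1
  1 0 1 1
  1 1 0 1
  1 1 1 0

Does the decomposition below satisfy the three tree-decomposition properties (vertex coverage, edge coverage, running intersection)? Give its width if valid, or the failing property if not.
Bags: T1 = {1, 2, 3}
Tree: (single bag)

No — vertex 4 appears in no bag.

A tree decomposition must satisfy three properties: every vertex lies in some bag; for every edge, both endpoints lie together in some bag; and for every vertex, the bags containing it form a connected subtree. Here vertex 4 appears in no bag, so the decomposition is invalid.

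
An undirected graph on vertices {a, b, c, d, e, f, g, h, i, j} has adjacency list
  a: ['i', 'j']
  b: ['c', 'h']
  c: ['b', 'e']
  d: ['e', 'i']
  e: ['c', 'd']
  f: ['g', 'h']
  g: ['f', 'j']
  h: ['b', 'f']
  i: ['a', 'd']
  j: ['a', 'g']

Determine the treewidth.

A width-2 tree decomposition is:
Bags: B1 = {b, c, e}  B2 = {b, e, h}  B3 = {e, f, h}  B4 = {e, f, g}  B5 = {e, g, j}  B6 = {a, e, j}  B7 = {a, e, i}  B8 = {d, e, i}
Tree: B1–B2, B2–B3, B3–B4, B4–B5, B5–B6, B6–B7, B7–B8
Each bag holds 3 vertices, so the decomposition has width 2, which upper-bounds the treewidth. Since e–c–b–h–f–g–j–a–i–d–e is a cycle in G, G is not acyclic. Forests are exactly the graphs of treewidth ≤ 1, so tw(G) ≥ 2. The upper and lower bounds meet at 2, so that is the treewidth.

2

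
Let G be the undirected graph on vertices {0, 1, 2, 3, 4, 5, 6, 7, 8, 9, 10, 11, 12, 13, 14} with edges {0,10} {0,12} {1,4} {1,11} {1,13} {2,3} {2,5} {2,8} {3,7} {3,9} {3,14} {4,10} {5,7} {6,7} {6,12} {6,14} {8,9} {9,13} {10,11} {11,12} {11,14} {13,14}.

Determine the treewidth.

3

A width-3 tree decomposition is:
Bags: B1 = {2, 5, 7, 8}  B2 = {2, 3, 7, 8}  B3 = {3, 7, 8, 9}  B4 = {3, 6, 7, 9}  B5 = {3, 6, 9, 14}  B6 = {6, 9, 13, 14}  B7 = {6, 12, 13, 14}  B8 = {11, 12, 13, 14}  B9 = {1, 11, 12, 13}  B10 = {0, 1, 11, 12}  B11 = {0, 1, 10, 11}  B12 = {0, 1, 4, 10}
Tree: B1–B2, B2–B3, B3–B4, B4–B5, B5–B6, B6–B7, B7–B8, B8–B9, B9–B10, B10–B11, B11–B12
Every bag has size at most 4, so the width is 4 − 1 = 3 and tw(G) ≤ 3. For the lower bound: the 4 vertex sets {2,5,8}, {7}, {3}, {6,9,13,14} are disjoint, each induces a connected subgraph, and every pair is joined by at least one edge of G. Contracting each set to a single vertex therefore yields K_{4} as a minor, and since treewidth is minor-monotone, tw(G) ≥ tw(K_{4}) = 3. Therefore the treewidth is 3.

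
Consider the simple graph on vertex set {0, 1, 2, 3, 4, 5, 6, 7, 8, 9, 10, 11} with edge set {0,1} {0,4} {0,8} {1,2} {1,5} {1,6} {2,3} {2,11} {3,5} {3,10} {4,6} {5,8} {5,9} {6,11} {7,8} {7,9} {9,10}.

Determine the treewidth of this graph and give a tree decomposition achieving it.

Treewidth 3.
Bags: B1 = {0, 4, 6, 11}  B2 = {0, 1, 6, 11}  B3 = {0, 1, 2, 11}  B4 = {0, 1, 2, 8}  B5 = {1, 2, 5, 8}  B6 = {2, 3, 5, 8}  B7 = {3, 5, 7, 8}  B8 = {3, 5, 7, 9}  B9 = {3, 7, 9, 10}
Tree: B1–B2, B2–B3, B3–B4, B4–B5, B5–B6, B6–B7, B7–B8, B8–B9

Every bag has size at most 4, so the width is 4 − 1 = 3 and tw(G) ≤ 3. For the lower bound: the 4 vertex sets {4,6,11}, {0}, {1}, {2,3,5,8} are disjoint, each induces a connected subgraph, and every pair is joined by at least one edge of G. Contracting each set to a single vertex therefore yields K_{4} as a minor, and since treewidth is minor-monotone, tw(G) ≥ tw(K_{4}) = 3. Combining the bounds, tw(G) = 3.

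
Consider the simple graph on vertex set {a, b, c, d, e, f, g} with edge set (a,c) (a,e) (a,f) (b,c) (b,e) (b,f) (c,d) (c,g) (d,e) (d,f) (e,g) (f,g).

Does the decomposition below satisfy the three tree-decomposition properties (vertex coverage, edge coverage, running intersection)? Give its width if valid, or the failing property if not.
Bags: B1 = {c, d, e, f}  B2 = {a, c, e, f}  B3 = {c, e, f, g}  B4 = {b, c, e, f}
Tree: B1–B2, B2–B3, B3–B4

Checking the three conditions: (i) the bags cover all of {a, b, c, d, e, f, g}; (ii) for each edge, some bag contains both endpoints; (iii) the bags containing any fixed vertex form a subtree. All hold, so the decomposition is valid with width 4 − 1 = 3.

Yes; width 3.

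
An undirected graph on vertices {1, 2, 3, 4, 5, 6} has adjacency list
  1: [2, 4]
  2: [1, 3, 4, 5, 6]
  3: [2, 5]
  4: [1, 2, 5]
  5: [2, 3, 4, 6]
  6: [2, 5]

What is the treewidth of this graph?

2

A width-2 tree decomposition is:
Bags: B1 = {2, 5, 6}  B2 = {2, 3, 5}  B3 = {2, 4, 5}  B4 = {1, 2, 4}
Tree: B1–B2, B2–B3, B3–B4
Every bag has size at most 3, so the width is 3 − 1 = 2 and tw(G) ≤ 2. On the other hand G contains the 3-clique {1, 2, 4}. A clique must lie in a single bag of any decomposition, so no decomposition can have width below 2. Combining the bounds, tw(G) = 2.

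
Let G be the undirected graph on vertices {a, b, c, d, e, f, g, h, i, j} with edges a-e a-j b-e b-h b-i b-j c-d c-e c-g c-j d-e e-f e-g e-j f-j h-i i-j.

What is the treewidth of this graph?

A width-2 tree decomposition is:
Bags: B1 = {c, e, j}  B2 = {c, d, e}  B3 = {e, f, j}  B4 = {b, e, j}  B5 = {c, e, g}  B6 = {b, i, j}  B7 = {b, h, i}  B8 = {a, e, j}
Tree: B1–B2, B1–B3, B1–B4, B1–B5, B4–B6, B6–B7, B1–B8
Every bag has size at most 3, so the width is 3 − 1 = 2 and tw(G) ≤ 2. For the lower bound, the 3 vertices {c, d, e} are pairwise adjacent, and any tree decomposition puts a clique entirely inside one bag — forcing width ≥ 2. Hence tw(G) = 2 exactly.

2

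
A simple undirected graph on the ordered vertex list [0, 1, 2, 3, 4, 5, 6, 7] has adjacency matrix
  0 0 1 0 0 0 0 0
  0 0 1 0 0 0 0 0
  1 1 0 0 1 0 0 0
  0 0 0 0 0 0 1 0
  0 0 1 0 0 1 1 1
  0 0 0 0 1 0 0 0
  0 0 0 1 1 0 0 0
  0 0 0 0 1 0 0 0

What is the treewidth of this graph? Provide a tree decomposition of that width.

Treewidth 1.
One such decomposition:
Bags: B1 = {2, 4}  B2 = {1, 2}  B3 = {4, 7}  B4 = {4, 6}  B5 = {0, 2}  B6 = {3, 6}  B7 = {4, 5}
Tree: B1–B2, B1–B3, B1–B4, B1–B5, B4–B6, B4–B7

Each bag holds 2 vertices, so the decomposition has width 1, which upper-bounds the treewidth. Any graph with an edge has treewidth ≥ 1, and G has the edge 4–2. Hence tw(G) = 1 exactly.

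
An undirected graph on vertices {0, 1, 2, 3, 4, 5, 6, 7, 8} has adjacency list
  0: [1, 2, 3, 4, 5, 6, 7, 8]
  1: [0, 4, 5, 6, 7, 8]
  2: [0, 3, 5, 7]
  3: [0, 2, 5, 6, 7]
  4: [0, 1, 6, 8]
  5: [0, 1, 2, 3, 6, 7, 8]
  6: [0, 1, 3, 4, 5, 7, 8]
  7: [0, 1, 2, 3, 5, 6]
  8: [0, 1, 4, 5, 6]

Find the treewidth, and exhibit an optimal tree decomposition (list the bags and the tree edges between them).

Treewidth 4.
One optimal decomposition is:
Bags: B1 = {0, 3, 5, 6, 7}  B2 = {0, 1, 5, 6, 7}  B3 = {0, 2, 3, 5, 7}  B4 = {0, 1, 5, 6, 8}  B5 = {0, 1, 4, 6, 8}
Tree: B1–B2, B1–B3, B2–B4, B4–B5

Every bag has size at most 5, so the width is 5 − 1 = 4 and tw(G) ≤ 4. For the lower bound, the 5 vertices {0, 1, 4, 6, 8} are pairwise adjacent, and any tree decomposition puts a clique entirely inside one bag — forcing width ≥ 4. The upper and lower bounds meet at 4, so that is the treewidth.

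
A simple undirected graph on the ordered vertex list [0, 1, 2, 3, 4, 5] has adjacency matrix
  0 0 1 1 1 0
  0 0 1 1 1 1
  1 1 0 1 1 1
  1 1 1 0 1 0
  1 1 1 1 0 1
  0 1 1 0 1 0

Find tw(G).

A width-3 tree decomposition is:
Bags: B1 = {1, 2, 3, 4}  B2 = {1, 2, 4, 5}  B3 = {0, 2, 3, 4}
Tree: B1–B2, B1–B3
Every bag has size at most 4, so the width is 4 − 1 = 3 and tw(G) ≤ 3. On the other hand G contains the 4-clique {0, 2, 3, 4}. A clique must lie in a single bag of any decomposition, so no decomposition can have width below 3. The upper and lower bounds meet at 3, so that is the treewidth.

3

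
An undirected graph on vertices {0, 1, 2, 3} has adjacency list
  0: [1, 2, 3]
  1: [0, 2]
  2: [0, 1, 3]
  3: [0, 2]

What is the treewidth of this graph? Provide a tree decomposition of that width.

Treewidth 2.
One optimal decomposition is:
Bags: B1 = {0, 2, 3}  B2 = {0, 1, 2}
Tree: B1–B2

Each bag holds 3 vertices, so the decomposition has width 2, which upper-bounds the treewidth. Conversely, {0, 1, 2} is a clique of size 3, and the vertices of any clique must share a bag in every tree decomposition; so some bag has ≥ 3 vertices and tw(G) ≥ 2. Hence tw(G) = 2 exactly.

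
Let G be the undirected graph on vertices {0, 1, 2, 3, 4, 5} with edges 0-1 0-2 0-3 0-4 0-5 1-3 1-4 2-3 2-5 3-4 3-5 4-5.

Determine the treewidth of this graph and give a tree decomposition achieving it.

The largest bag has 4 vertices, giving width 3; this decomposition certifies tw(G) ≤ 3. On the other hand G contains the 4-clique {0, 2, 3, 5}. A clique must lie in a single bag of any decomposition, so no decomposition can have width below 3. Therefore the treewidth is 3.

Treewidth 3.
One such decomposition:
Bags: B1 = {0, 3, 4, 5}  B2 = {0, 1, 3, 4}  B3 = {0, 2, 3, 5}
Tree: B1–B2, B1–B3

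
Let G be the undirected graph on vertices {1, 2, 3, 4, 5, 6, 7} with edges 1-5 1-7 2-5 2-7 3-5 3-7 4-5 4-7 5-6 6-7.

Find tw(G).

2

A width-2 tree decomposition is:
Bags: B1 = {4, 5, 7}  B2 = {3, 5, 7}  B3 = {1, 5, 7}  B4 = {2, 5, 7}  B5 = {5, 6, 7}
Tree: B1–B2, B2–B3, B3–B4, B4–B5
The largest bag has 3 vertices, giving width 2; this decomposition certifies tw(G) ≤ 2. The edges 5–4–7–3–5 form a cycle, so G is not a tree and its treewidth is at least 2. Therefore the treewidth is 2.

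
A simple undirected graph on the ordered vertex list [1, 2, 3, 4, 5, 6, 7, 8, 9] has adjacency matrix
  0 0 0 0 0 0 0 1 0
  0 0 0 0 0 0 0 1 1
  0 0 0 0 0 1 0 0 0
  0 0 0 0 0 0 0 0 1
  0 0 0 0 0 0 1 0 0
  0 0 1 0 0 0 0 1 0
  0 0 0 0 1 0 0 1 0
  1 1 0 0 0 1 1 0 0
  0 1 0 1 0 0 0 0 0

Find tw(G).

1

A width-1 tree decomposition is:
Bags: B1 = {2, 9}  B2 = {2, 8}  B3 = {4, 9}  B4 = {7, 8}  B5 = {1, 8}  B6 = {5, 7}  B7 = {6, 8}  B8 = {3, 6}
Tree: B1–B2, B1–B3, B2–B4, B2–B5, B4–B6, B5–B7, B7–B8
Every bag has size at most 2, so the width is 2 − 1 = 1 and tw(G) ≤ 1. G has an edge, so its treewidth is at least 1. Combining the bounds, tw(G) = 1.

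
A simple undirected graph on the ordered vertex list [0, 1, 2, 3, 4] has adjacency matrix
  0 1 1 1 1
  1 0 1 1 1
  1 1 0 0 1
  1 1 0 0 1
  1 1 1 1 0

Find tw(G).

3

A width-3 tree decomposition is:
Bags: B1 = {0, 1, 2, 4}  B2 = {0, 1, 3, 4}
Tree: B1–B2
Every bag has size at most 4, so the width is 4 − 1 = 3 and tw(G) ≤ 3. For the lower bound, the 4 vertices {0, 1, 2, 4} are pairwise adjacent, and any tree decomposition puts a clique entirely inside one bag — forcing width ≥ 3. Therefore the treewidth is 3.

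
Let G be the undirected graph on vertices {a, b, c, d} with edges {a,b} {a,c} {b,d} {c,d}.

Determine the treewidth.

2

A width-2 tree decomposition is:
Bags: B1 = {a, c, d}  B2 = {a, b, d}
Tree: B1–B2
The largest bag has 3 vertices, giving width 2; this decomposition certifies tw(G) ≤ 2. Since d–c–a–b–d is a cycle in G, G is not acyclic. Forests are exactly the graphs of treewidth ≤ 1, so tw(G) ≥ 2. The upper and lower bounds meet at 2, so that is the treewidth.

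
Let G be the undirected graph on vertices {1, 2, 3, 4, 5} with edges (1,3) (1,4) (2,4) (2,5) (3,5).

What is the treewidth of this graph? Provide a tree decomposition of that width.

Treewidth 2.
One optimal decomposition is:
Bags: B1 = {2, 3, 5}  B2 = {2, 3, 4}  B3 = {1, 3, 4}
Tree: B1–B2, B2–B3

The largest bag has 3 vertices, giving width 2; this decomposition certifies tw(G) ≤ 2. For the lower bound, G contains the cycle 3–5–2–4–1–3, so G is not a forest; only forests have treewidth ≤ 1, hence tw(G) ≥ 2. Hence tw(G) = 2 exactly.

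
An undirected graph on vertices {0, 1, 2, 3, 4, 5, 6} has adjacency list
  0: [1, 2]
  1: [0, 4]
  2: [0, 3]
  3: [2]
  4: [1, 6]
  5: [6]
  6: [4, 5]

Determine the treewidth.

A width-1 tree decomposition is:
Bags: B1 = {2, 3}  B2 = {0, 2}  B3 = {0, 1}  B4 = {1, 4}  B5 = {4, 6}  B6 = {5, 6}
Tree: B1–B2, B2–B3, B3–B4, B4–B5, B5–B6
Every bag has size at most 2, so the width is 2 − 1 = 1 and tw(G) ≤ 1. Any graph with an edge has treewidth ≥ 1, and G has the edge 3–2. The upper and lower bounds meet at 1, so that is the treewidth.

1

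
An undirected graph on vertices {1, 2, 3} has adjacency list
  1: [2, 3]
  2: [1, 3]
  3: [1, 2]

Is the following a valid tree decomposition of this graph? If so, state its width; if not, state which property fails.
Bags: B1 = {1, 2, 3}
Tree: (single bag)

Yes; width 2.

Every vertex of G appears in some bag (union = {1, 2, 3}); every edge is covered by a bag; and for each vertex v the set of bags containing v is connected in the bag tree. The decomposition is therefore valid. The largest bag has 3 vertices, so the width is 2.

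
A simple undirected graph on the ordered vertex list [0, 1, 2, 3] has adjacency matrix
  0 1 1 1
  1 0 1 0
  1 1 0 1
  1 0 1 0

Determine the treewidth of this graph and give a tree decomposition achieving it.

The largest bag has 3 vertices, giving width 2; this decomposition certifies tw(G) ≤ 2. On the other hand G contains the 3-clique {0, 1, 2}. A clique must lie in a single bag of any decomposition, so no decomposition can have width below 2. Hence tw(G) = 2 exactly.

Treewidth 2.
One optimal decomposition is:
Bags: B1 = {0, 1, 2}  B2 = {0, 2, 3}
Tree: B1–B2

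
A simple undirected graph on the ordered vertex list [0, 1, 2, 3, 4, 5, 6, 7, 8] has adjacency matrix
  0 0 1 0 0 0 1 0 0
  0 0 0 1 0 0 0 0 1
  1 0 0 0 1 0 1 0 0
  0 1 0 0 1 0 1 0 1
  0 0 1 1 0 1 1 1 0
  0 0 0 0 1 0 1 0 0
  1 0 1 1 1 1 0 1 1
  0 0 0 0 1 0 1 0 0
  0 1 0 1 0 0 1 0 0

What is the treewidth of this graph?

A width-2 tree decomposition is:
Bags: B1 = {2, 4, 6}  B2 = {4, 6, 7}  B3 = {0, 2, 6}  B4 = {3, 4, 6}  B5 = {3, 6, 8}  B6 = {4, 5, 6}  B7 = {1, 3, 8}
Tree: B1–B2, B1–B3, B2–B4, B4–B5, B4–B6, B5–B7
The largest bag has 3 vertices, giving width 2; this decomposition certifies tw(G) ≤ 2. Conversely, {1, 3, 8} is a clique of size 3, and the vertices of any clique must share a bag in every tree decomposition; so some bag has ≥ 3 vertices and tw(G) ≥ 2. Combining the bounds, tw(G) = 2.

2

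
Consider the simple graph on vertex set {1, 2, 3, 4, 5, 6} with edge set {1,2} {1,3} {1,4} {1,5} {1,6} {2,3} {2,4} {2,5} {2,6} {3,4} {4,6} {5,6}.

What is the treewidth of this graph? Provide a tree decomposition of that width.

Each bag holds 4 vertices, so the decomposition has width 3, which upper-bounds the treewidth. On the other hand G contains the 4-clique {1, 2, 3, 4}. A clique must lie in a single bag of any decomposition, so no decomposition can have width below 3. Combining the bounds, tw(G) = 3.

Treewidth 3.
One such decomposition:
Bags: B1 = {1, 2, 4, 6}  B2 = {1, 2, 3, 4}  B3 = {1, 2, 5, 6}
Tree: B1–B2, B1–B3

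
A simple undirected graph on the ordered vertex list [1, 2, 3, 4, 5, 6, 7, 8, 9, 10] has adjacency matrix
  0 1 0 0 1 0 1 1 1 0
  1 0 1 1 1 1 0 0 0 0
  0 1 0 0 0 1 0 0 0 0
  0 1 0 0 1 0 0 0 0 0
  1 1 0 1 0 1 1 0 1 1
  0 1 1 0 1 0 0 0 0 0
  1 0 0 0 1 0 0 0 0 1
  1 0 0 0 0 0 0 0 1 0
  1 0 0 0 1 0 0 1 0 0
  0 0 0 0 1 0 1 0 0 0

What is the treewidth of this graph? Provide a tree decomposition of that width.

Treewidth 2.
One optimal decomposition is:
Bags: B1 = {1, 2, 5}  B2 = {1, 5, 9}  B3 = {1, 5, 7}  B4 = {2, 4, 5}  B5 = {5, 7, 10}  B6 = {1, 8, 9}  B7 = {2, 5, 6}  B8 = {2, 3, 6}
Tree: B1–B2, B2–B3, B1–B4, B3–B5, B2–B6, B1–B7, B7–B8

The largest bag has 3 vertices, giving width 2; this decomposition certifies tw(G) ≤ 2. Conversely, {1, 8, 9} is a clique of size 3, and the vertices of any clique must share a bag in every tree decomposition; so some bag has ≥ 3 vertices and tw(G) ≥ 2. Therefore the treewidth is 2.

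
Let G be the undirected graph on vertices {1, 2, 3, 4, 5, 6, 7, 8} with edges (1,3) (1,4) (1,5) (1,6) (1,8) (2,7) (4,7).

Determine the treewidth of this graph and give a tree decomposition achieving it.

Every bag has size at most 2, so the width is 2 − 1 = 1 and tw(G) ≤ 1. G has an edge, so its treewidth is at least 1. Hence tw(G) = 1 exactly.

Treewidth 1.
One optimal decomposition is:
Bags: B1 = {4, 7}  B2 = {1, 4}  B3 = {1, 6}  B4 = {1, 5}  B5 = {2, 7}  B6 = {1, 3}  B7 = {1, 8}
Tree: B1–B2, B2–B3, B2–B4, B1–B5, B3–B6, B3–B7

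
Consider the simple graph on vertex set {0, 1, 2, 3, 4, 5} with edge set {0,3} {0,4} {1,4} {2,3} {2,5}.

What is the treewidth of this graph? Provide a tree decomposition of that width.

Treewidth 1.
One optimal decomposition is:
Bags: B1 = {1, 4}  B2 = {0, 4}  B3 = {0, 3}  B4 = {2, 3}  B5 = {2, 5}
Tree: B1–B2, B2–B3, B3–B4, B4–B5

Every bag has size at most 2, so the width is 2 − 1 = 1 and tw(G) ≤ 1. Since G has at least one edge (e.g. 1–4), it is not an edgeless graph, so tw(G) ≥ 1. Therefore the treewidth is 1.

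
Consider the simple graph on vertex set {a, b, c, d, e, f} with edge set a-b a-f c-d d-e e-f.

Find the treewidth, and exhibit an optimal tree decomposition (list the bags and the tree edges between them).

Treewidth 1.
Bags: B1 = {a, b}  B2 = {a, f}  B3 = {e, f}  B4 = {d, e}  B5 = {c, d}
Tree: B1–B2, B2–B3, B3–B4, B4–B5

Each bag holds 2 vertices, so the decomposition has width 1, which upper-bounds the treewidth. Any graph with an edge has treewidth ≥ 1, and G has the edge b–a. The upper and lower bounds meet at 1, so that is the treewidth.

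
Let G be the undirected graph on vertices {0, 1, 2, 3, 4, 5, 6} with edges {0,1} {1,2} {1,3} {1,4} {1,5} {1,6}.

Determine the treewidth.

A width-1 tree decomposition is:
Bags: B1 = {1, 3}  B2 = {1, 5}  B3 = {0, 1}  B4 = {1, 4}  B5 = {1, 6}  B6 = {1, 2}
Tree: B1–B2, B1–B3, B3–B4, B2–B5, B4–B6
Each bag holds 2 vertices, so the decomposition has width 1, which upper-bounds the treewidth. Since G has at least one edge (e.g. 3–1), it is not an edgeless graph, so tw(G) ≥ 1. Hence tw(G) = 1 exactly.

1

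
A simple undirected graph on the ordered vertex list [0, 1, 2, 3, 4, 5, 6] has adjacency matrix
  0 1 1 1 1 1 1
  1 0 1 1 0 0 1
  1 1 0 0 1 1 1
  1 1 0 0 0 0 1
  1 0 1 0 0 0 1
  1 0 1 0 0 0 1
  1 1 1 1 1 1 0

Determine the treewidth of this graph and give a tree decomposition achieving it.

The largest bag has 4 vertices, giving width 3; this decomposition certifies tw(G) ≤ 3. On the other hand G contains the 4-clique {0, 1, 2, 6}. A clique must lie in a single bag of any decomposition, so no decomposition can have width below 3. Combining the bounds, tw(G) = 3.

Treewidth 3.
Bags: B1 = {0, 1, 2, 6}  B2 = {0, 2, 4, 6}  B3 = {0, 1, 3, 6}  B4 = {0, 2, 5, 6}
Tree: B1–B2, B1–B3, B2–B4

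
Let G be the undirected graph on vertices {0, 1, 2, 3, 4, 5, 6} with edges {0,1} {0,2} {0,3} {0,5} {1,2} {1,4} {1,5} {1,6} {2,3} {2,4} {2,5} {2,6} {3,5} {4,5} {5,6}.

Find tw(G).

A width-3 tree decomposition is:
Bags: B1 = {1, 2, 5, 6}  B2 = {0, 1, 2, 5}  B3 = {1, 2, 4, 5}  B4 = {0, 2, 3, 5}
Tree: B1–B2, B1–B3, B2–B4
Each bag holds 4 vertices, so the decomposition has width 3, which upper-bounds the treewidth. Conversely, {0, 1, 2, 5} is a clique of size 4, and the vertices of any clique must share a bag in every tree decomposition; so some bag has ≥ 4 vertices and tw(G) ≥ 3. Hence tw(G) = 3 exactly.

3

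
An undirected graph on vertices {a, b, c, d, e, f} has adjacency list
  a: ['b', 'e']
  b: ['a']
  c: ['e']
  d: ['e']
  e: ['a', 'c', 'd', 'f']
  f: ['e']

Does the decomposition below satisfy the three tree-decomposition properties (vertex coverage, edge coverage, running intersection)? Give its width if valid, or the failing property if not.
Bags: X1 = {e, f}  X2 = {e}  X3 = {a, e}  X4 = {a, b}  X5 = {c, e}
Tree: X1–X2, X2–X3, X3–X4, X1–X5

A tree decomposition must satisfy three properties: every vertex lies in some bag; for every edge, both endpoints lie together in some bag; and for every vertex, the bags containing it form a connected subtree. Here vertex d appears in no bag, so the decomposition is invalid.

No — vertex d appears in no bag.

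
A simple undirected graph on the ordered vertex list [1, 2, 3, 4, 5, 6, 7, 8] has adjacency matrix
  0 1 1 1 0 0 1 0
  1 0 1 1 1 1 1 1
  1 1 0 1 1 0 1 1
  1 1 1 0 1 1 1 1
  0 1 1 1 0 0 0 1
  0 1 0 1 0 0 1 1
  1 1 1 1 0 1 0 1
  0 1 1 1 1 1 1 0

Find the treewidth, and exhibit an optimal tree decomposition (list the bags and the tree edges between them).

Each bag holds 5 vertices, so the decomposition has width 4, which upper-bounds the treewidth. On the other hand G contains the 5-clique {2, 3, 4, 5, 8}. A clique must lie in a single bag of any decomposition, so no decomposition can have width below 4. Combining the bounds, tw(G) = 4.

Treewidth 4.
Bags: B1 = {1, 2, 3, 4, 7}  B2 = {2, 3, 4, 7, 8}  B3 = {2, 3, 4, 5, 8}  B4 = {2, 4, 6, 7, 8}
Tree: B1–B2, B2–B3, B2–B4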